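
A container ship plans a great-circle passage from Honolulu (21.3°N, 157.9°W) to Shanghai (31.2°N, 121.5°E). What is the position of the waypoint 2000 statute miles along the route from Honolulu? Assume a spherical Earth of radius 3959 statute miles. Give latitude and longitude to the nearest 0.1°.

Convert each endpoint to a unit vector on the sphere (x = cos φ cos λ, y = cos φ sin λ, z = sin φ).
The central angle between the endpoints is δ = arccos(p₁·p₂) ≈ 1.247 rad (71.4°). The total great-circle distance is δ·R ≈ 1.247 × 3959 ≈ 4936 mi, so the target fraction is f = 2000/4936 ≈ 0.405.
Interpolate at f ≈ 0.405 with slerp weights a = sin((1−f)δ)/sin δ ≈ 0.713, b = sin(fδ)/sin δ ≈ 0.511.
p = a·p₁ + b·p₂ ≈ (-0.843, 0.123, 0.523); φ = arcsin(p_z) ≈ 31.55°, λ = atan2(p_y, p_x) ≈ 171.73°.

≈ 31.6°N, 171.7°E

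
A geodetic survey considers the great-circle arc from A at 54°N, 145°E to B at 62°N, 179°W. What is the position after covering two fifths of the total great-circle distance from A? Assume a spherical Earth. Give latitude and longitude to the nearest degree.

≈ 58°N, 157°E

The haversine formula gives a central angle δ ≈ 0.355 rad (20.4°) between the endpoints.
Interpolate at f = 2/5 with slerp weights a = sin((1−f)δ)/sin δ ≈ 0.608, b = sin(fδ)/sin δ ≈ 0.407.
p = a·p₁ + b·p₂ ≈ (-0.484, 0.202, 0.852); φ = arcsin(p_z) ≈ 58.38°, λ = atan2(p_y, p_x) ≈ 157.37°.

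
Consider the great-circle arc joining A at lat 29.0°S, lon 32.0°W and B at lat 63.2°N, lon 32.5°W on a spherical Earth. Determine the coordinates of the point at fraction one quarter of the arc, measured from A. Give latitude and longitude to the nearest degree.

The haversine formula gives a central angle δ ≈ 1.609 rad (92.2°) between the endpoints.
Interpolate at f = 1/4 with slerp weights a = sin((1−f)δ)/sin δ ≈ 0.935, b = sin(fδ)/sin δ ≈ 0.392.
p = a·p₁ + b·p₂ ≈ (0.843, -0.528, -0.104); φ = arcsin(p_z) ≈ -5.95°, λ = atan2(p_y, p_x) ≈ -32.09°.

≈ lat 6°S, lon 32°W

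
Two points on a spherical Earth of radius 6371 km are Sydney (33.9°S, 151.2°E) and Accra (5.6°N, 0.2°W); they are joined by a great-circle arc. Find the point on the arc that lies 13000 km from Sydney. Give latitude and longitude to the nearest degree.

From cos δ = sin φ₁ sin φ₂ + cos φ₁ cos φ₂ cos Δλ, the central angle is δ ≈ 2.465 rad (141.2°). The total great-circle distance is δ·R ≈ 2.465 × 6371 ≈ 15704 km, so the target fraction is f = 13000/15704 ≈ 0.828.
Interpolate at f ≈ 0.828 with slerp weights a = sin((1−f)δ)/sin δ ≈ 0.658, b = sin(fδ)/sin δ ≈ 1.424.
p = a·p₁ + b·p₂ ≈ (0.939, 0.258, -0.228); φ = arcsin(p_z) ≈ -13.17°, λ = atan2(p_y, p_x) ≈ 15.37°.

≈ 13°S, 15°E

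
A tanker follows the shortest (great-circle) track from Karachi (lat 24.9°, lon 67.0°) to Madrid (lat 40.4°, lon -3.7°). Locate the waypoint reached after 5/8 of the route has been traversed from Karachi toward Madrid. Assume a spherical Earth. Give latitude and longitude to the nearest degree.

≈ lat 40°, lon 26°

The haversine formula gives a central angle δ ≈ 1.046 rad (59.9°) between the endpoints.
Interpolate at f = 5/8 with slerp weights a = sin((1−f)δ)/sin δ ≈ 0.442, b = sin(fδ)/sin δ ≈ 0.703.
p = a·p₁ + b·p₂ ≈ (0.691, 0.334, 0.641); φ = arcsin(p_z) ≈ 39.90°, λ = atan2(p_y, p_x) ≈ 25.83°.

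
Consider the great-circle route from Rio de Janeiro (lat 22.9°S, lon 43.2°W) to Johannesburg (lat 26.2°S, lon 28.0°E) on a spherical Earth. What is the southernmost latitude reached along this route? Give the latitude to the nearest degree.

≈ 29°S

The great circle lies in the plane with unit normal n̂ = (p₁ × p₂)/|p₁ × p₂|.
Here n̂_z ≈ +0.870; the vertex latitude is φ_max = arccos|n̂_z| ≈ 29.5°.
Check via Clairaut: cos φ_max = |cos φ₁| · sin C = cos(22.9°)·sin(109.1°) ≈ 0.870, again giving ≈ 29.5°.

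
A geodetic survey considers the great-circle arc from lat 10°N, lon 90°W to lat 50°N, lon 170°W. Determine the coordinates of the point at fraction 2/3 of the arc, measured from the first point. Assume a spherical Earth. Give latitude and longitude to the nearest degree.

≈ lat 43°N, lon 134°W

Write both endpoints as unit vectors p₁, p₂ with components (cos φ cos λ, cos φ sin λ, sin φ).
The central angle between the endpoints is δ = arccos(p₁·p₂) ≈ 1.325 rad (75.9°).
Interpolate at f = 2/3 with slerp weights a = sin((1−f)δ)/sin δ ≈ 0.441, b = sin(fδ)/sin δ ≈ 0.797.
p = a·p₁ + b·p₂ ≈ (-0.504, -0.523, 0.687); φ = arcsin(p_z) ≈ 43.39°, λ = atan2(p_y, p_x) ≈ -133.96°.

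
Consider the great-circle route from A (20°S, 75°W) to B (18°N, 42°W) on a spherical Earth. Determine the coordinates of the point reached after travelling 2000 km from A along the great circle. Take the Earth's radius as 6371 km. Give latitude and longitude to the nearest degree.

Write both endpoints as unit vectors p₁, p₂ with components (cos φ cos λ, cos φ sin λ, sin φ).
The central angle between the endpoints is δ = arccos(p₁·p₂) ≈ 0.871 rad (49.9°). The total great-circle distance is δ·R ≈ 0.871 × 6371 ≈ 5551 km, so the target fraction is f = 2000/5551 ≈ 0.360.
Interpolate at f ≈ 0.360 with slerp weights a = sin((1−f)δ)/sin δ ≈ 0.691, b = sin(fδ)/sin δ ≈ 0.404.
p = a·p₁ + b·p₂ ≈ (0.453, -0.884, -0.112); φ = arcsin(p_z) ≈ -6.42°, λ = atan2(p_y, p_x) ≈ -62.86°.

≈ (6°S, 63°W)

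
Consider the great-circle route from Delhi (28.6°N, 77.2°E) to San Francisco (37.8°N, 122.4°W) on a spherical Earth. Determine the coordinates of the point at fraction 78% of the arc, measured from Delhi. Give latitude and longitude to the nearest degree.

Convert each endpoint to a unit vector on the sphere (x = cos φ cos λ, y = cos φ sin λ, z = sin φ).
The central angle between the endpoints is δ = arccos(p₁·p₂) ≈ 1.939 rad (111.1°).
Interpolate at f = 0.78 with slerp weights a = sin((1−f)δ)/sin δ ≈ 0.444, b = sin(fδ)/sin δ ≈ 1.070.
p = a·p₁ + b·p₂ ≈ (-0.367, -0.334, 0.868); φ = arcsin(p_z) ≈ 60.25°, λ = atan2(p_y, p_x) ≈ -137.67°.

≈ (60°N, 138°W)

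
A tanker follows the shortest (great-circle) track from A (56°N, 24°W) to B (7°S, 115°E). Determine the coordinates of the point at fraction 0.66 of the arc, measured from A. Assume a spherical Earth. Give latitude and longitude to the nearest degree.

From cos δ = sin φ₁ sin φ₂ + cos φ₁ cos φ₂ cos Δλ, the central angle is δ ≈ 2.118 rad (121.3°).
Interpolate at f = 0.66 with slerp weights a = sin((1−f)δ)/sin δ ≈ 0.772, b = sin(fδ)/sin δ ≈ 1.153.
p = a·p₁ + b·p₂ ≈ (-0.089, 0.862, 0.499); φ = arcsin(p_z) ≈ 29.96°, λ = atan2(p_y, p_x) ≈ 95.92°.

≈ (30°N, 96°E)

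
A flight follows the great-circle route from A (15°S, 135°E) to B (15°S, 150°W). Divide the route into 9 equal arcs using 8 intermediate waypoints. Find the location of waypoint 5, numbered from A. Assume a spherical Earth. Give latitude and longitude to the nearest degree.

Convert each endpoint to a unit vector on the sphere (x = cos φ cos λ, y = cos φ sin λ, z = sin φ).
The central angle between the endpoints is δ = arccos(p₁·p₂) ≈ 1.257 rad (72.0°).
Interpolate at f = 5/9 with slerp weights a = sin((1−f)δ)/sin δ ≈ 0.557, b = sin(fδ)/sin δ ≈ 0.676.
p = a·p₁ + b·p₂ ≈ (-0.946, 0.054, -0.319); φ = arcsin(p_z) ≈ -18.61°, λ = atan2(p_y, p_x) ≈ 176.72°.

≈ (19°S, 177°E)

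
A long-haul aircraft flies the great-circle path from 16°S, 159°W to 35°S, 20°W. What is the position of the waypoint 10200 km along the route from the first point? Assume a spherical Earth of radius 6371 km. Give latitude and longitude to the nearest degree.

≈ 50°S, 46°W

Convert each endpoint to a unit vector on the sphere (x = cos φ cos λ, y = cos φ sin λ, z = sin φ).
The central angle between the endpoints is δ = arccos(p₁·p₂) ≈ 2.022 rad (115.9°). The total great-circle distance is δ·R ≈ 2.022 × 6371 ≈ 12883 km, so the target fraction is f = 10200/12883 ≈ 0.792.
Interpolate at f ≈ 0.792 with slerp weights a = sin((1−f)δ)/sin δ ≈ 0.454, b = sin(fδ)/sin δ ≈ 1.111.
p = a·p₁ + b·p₂ ≈ (0.447, -0.468, -0.762); φ = arcsin(p_z) ≈ -49.67°, λ = atan2(p_y, p_x) ≈ -46.27°.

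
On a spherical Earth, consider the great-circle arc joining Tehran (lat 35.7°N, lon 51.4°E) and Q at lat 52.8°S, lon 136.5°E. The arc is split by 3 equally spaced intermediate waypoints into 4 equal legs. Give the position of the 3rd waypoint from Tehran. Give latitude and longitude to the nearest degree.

≈ lat 35°S, lon 105°E

Convert each endpoint to a unit vector on the sphere (x = cos φ cos λ, y = cos φ sin λ, z = sin φ).
The central angle between the endpoints is δ = arccos(p₁·p₂) ≈ 2.007 rad (115.0°).
Interpolate at f = 3/4 with slerp weights a = sin((1−f)δ)/sin δ ≈ 0.531, b = sin(fδ)/sin δ ≈ 1.101.
p = a·p₁ + b·p₂ ≈ (-0.214, 0.795, -0.567); φ = arcsin(p_z) ≈ -34.57°, λ = atan2(p_y, p_x) ≈ 105.06°.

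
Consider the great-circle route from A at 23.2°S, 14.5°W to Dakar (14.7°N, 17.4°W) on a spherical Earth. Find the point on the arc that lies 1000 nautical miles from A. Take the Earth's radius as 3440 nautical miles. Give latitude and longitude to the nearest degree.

≈ 7°S, 16°W

Convert each endpoint to a unit vector on the sphere (x = cos φ cos λ, y = cos φ sin λ, z = sin φ).
The central angle between the endpoints is δ = arccos(p₁·p₂) ≈ 0.663 rad (38.0°). The total great-circle distance is δ·R ≈ 0.663 × 3440 ≈ 2282 nmi, so the target fraction is f = 1000/2282 ≈ 0.438.
Interpolate at f ≈ 0.438 with slerp weights a = sin((1−f)δ)/sin δ ≈ 0.591, b = sin(fδ)/sin δ ≈ 0.465.
p = a·p₁ + b·p₂ ≈ (0.956, -0.271, -0.115); φ = arcsin(p_z) ≈ -6.59°, λ = atan2(p_y, p_x) ≈ -15.81°.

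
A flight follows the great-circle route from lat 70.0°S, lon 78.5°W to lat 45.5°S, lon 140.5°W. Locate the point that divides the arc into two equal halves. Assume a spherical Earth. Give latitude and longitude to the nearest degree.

≈ lat 61°S, lon 121°W

The haversine formula gives a central angle δ ≈ 0.672 rad (38.5°) between the endpoints.
Interpolate at f = 1/2 with slerp weights a = sin((1−f)δ)/sin δ ≈ 0.530, b = sin(fδ)/sin δ ≈ 0.530.
p = a·p₁ + b·p₂ ≈ (-0.250, -0.414, -0.875); φ = arcsin(p_z) ≈ -61.09°, λ = atan2(p_y, p_x) ≈ -121.18°.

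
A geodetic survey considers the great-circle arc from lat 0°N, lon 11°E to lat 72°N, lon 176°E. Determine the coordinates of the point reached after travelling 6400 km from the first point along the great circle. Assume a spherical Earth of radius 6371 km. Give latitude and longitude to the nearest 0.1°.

≈ lat 57.2°N, lon 18.5°E

Write both endpoints as unit vectors p₁, p₂ with components (cos φ cos λ, cos φ sin λ, sin φ).
The central angle between the endpoints is δ = arccos(p₁·p₂) ≈ 1.874 rad (107.4°). The total great-circle distance is δ·R ≈ 1.874 × 6371 ≈ 11939 km, so the target fraction is f = 6400/11939 ≈ 0.536.
Interpolate at f ≈ 0.536 with slerp weights a = sin((1−f)δ)/sin δ ≈ 0.800, b = sin(fδ)/sin δ ≈ 0.884.
p = a·p₁ + b·p₂ ≈ (0.513, 0.172, 0.841); φ = arcsin(p_z) ≈ 57.24°, λ = atan2(p_y, p_x) ≈ 18.51°.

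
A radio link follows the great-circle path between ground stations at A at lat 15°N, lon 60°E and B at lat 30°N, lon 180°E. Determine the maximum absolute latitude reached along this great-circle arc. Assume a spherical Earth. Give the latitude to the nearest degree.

≈ 41°N

The great circle lies in the plane with unit normal n̂ = (p₁ × p₂)/|p₁ × p₂|.
Here n̂_z ≈ +0.757; the vertex latitude is φ_max = arccos|n̂_z| ≈ 40.8°.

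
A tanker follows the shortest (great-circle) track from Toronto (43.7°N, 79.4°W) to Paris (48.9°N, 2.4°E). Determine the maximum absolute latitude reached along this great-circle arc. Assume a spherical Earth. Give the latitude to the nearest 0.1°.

The great circle lies in the plane with unit normal n̂ = (p₁ × p₂)/|p₁ × p₂|.
Here n̂_z ≈ +0.582; the vertex latitude is φ_max = arccos|n̂_z| ≈ 54.4°.
Check via Clairaut: cos φ_max = |cos φ₁| · sin C = cos(43.7°)·sin(53.6°) ≈ 0.582, again giving ≈ 54.4°.

≈ 54.4°N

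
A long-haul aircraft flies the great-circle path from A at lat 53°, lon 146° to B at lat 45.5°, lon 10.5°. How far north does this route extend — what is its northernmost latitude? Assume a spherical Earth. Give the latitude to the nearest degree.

≈ 72°

The great circle lies in the plane with unit normal n̂ = (p₁ × p₂)/|p₁ × p₂|.
Here n̂_z ≈ -0.307; the vertex latitude is φ_max = arccos|n̂_z| ≈ 72.1°.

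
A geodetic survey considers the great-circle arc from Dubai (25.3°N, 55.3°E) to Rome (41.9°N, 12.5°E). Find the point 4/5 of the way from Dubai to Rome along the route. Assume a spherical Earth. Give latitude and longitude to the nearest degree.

Write both endpoints as unit vectors p₁, p₂ with components (cos φ cos λ, cos φ sin λ, sin φ).
The central angle between the endpoints is δ = arccos(p₁·p₂) ≈ 0.677 rad (38.8°).
Interpolate at f = 4/5 with slerp weights a = sin((1−f)δ)/sin δ ≈ 0.216, b = sin(fδ)/sin δ ≈ 0.823.
p = a·p₁ + b·p₂ ≈ (0.709, 0.293, 0.642); φ = arcsin(p_z) ≈ 39.92°, λ = atan2(p_y, p_x) ≈ 22.44°.

≈ (40°N, 22°E)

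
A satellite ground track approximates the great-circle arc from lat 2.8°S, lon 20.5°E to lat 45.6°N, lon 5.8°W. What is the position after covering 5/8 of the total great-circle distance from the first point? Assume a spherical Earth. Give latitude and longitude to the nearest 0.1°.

Convert each endpoint to a unit vector on the sphere (x = cos φ cos λ, y = cos φ sin λ, z = sin φ).
The central angle between the endpoints is δ = arccos(p₁·p₂) ≈ 0.938 rad (53.7°).
Interpolate at f = 5/8 with slerp weights a = sin((1−f)δ)/sin δ ≈ 0.427, b = sin(fδ)/sin δ ≈ 0.686.
p = a·p₁ + b·p₂ ≈ (0.877, 0.101, 0.469); φ = arcsin(p_z) ≈ 27.99°, λ = atan2(p_y, p_x) ≈ 6.56°.

≈ lat 28.0°N, lon 6.6°E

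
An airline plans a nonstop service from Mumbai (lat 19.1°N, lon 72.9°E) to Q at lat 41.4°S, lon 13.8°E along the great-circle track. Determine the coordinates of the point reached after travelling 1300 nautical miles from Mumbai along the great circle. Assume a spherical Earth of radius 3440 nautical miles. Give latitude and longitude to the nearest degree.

≈ lat 2°N, lon 59°E

The haversine formula gives a central angle δ ≈ 1.423 rad (81.5°) between the endpoints. The total great-circle distance is δ·R ≈ 1.423 × 3440 ≈ 4894 nmi, so the target fraction is f = 1300/4894 ≈ 0.266.
Interpolate at f ≈ 0.266 with slerp weights a = sin((1−f)δ)/sin δ ≈ 0.874, b = sin(fδ)/sin δ ≈ 0.373.
p = a·p₁ + b·p₂ ≈ (0.515, 0.856, 0.039); φ = arcsin(p_z) ≈ 2.26°, λ = atan2(p_y, p_x) ≈ 59.00°.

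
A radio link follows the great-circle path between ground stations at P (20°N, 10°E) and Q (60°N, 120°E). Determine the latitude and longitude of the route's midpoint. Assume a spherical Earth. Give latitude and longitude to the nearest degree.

Convert each endpoint to a unit vector on the sphere (x = cos φ cos λ, y = cos φ sin λ, z = sin φ).
The central angle between the endpoints is δ = arccos(p₁·p₂) ≈ 1.435 rad (82.2°).
Interpolate at f = 1/2 with slerp weights a = sin((1−f)δ)/sin δ ≈ 0.664, b = sin(fδ)/sin δ ≈ 0.664.
p = a·p₁ + b·p₂ ≈ (0.448, 0.396, 0.802); φ = arcsin(p_z) ≈ 53.29°, λ = atan2(p_y, p_x) ≈ 41.43°.

≈ (53°N, 41°E)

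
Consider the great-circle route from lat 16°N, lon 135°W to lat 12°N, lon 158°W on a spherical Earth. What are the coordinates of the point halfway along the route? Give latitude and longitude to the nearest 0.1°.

≈ lat 14.3°N, lon 146.6°W

From cos δ = sin φ₁ sin φ₂ + cos φ₁ cos φ₂ cos Δλ, the central angle is δ ≈ 0.395 rad (22.7°).
Interpolate at f = 1/2 with slerp weights a = sin((1−f)δ)/sin δ ≈ 0.510, b = sin(fδ)/sin δ ≈ 0.510.
p = a·p₁ + b·p₂ ≈ (-0.809, -0.533, 0.247); φ = arcsin(p_z) ≈ 14.28°, λ = atan2(p_y, p_x) ≈ -146.60°.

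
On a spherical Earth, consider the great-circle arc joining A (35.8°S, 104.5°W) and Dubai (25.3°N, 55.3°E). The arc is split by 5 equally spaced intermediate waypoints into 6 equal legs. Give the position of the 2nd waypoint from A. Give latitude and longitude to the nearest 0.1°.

The haversine formula gives a central angle δ ≈ 2.788 rad (159.7°) between the endpoints.
Interpolate at f = 2/6 with slerp weights a = sin((1−f)δ)/sin δ ≈ 2.769, b = sin(fδ)/sin δ ≈ 2.314.
p = a·p₁ + b·p₂ ≈ (0.629, -0.455, -0.631); φ = arcsin(p_z) ≈ -39.12°, λ = atan2(p_y, p_x) ≈ -35.87°.

≈ (39.1°S, 35.9°W)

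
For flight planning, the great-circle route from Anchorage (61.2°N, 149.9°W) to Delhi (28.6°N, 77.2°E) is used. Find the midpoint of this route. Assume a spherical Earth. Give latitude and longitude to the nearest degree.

Convert each endpoint to a unit vector on the sphere (x = cos φ cos λ, y = cos φ sin λ, z = sin φ).
The central angle between the endpoints is δ = arccos(p₁·p₂) ≈ 1.439 rad (82.4°).
Interpolate at f = 1/2 with slerp weights a = sin((1−f)δ)/sin δ ≈ 0.665, b = sin(fδ)/sin δ ≈ 0.665.
p = a·p₁ + b·p₂ ≈ (-0.148, 0.409, 0.901); φ = arcsin(p_z) ≈ 64.25°, λ = atan2(p_y, p_x) ≈ 109.88°.

≈ 64°N, 110°E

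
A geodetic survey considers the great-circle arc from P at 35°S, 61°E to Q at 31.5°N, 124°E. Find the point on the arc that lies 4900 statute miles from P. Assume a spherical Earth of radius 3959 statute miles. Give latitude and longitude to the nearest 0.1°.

Write both endpoints as unit vectors p₁, p₂ with components (cos φ cos λ, cos φ sin λ, sin φ).
The central angle between the endpoints is δ = arccos(p₁·p₂) ≈ 1.553 rad (89.0°). The total great-circle distance is δ·R ≈ 1.553 × 3959 ≈ 6150 mi, so the target fraction is f = 4900/6150 ≈ 0.797.
Interpolate at f ≈ 0.797 with slerp weights a = sin((1−f)δ)/sin δ ≈ 0.311, b = sin(fδ)/sin δ ≈ 0.945.
p = a·p₁ + b·p₂ ≈ (-0.327, 0.891, 0.316); φ = arcsin(p_z) ≈ 18.40°, λ = atan2(p_y, p_x) ≈ 110.18°.

≈ 18.4°N, 110.2°E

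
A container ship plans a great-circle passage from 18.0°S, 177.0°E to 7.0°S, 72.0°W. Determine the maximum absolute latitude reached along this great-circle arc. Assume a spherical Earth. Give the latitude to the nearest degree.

≈ 22°S

The great circle lies in the plane with unit normal n̂ = (p₁ × p₂)/|p₁ × p₂|.
Here n̂_z ≈ +0.924; the vertex latitude is φ_max = arccos|n̂_z| ≈ 22.5°.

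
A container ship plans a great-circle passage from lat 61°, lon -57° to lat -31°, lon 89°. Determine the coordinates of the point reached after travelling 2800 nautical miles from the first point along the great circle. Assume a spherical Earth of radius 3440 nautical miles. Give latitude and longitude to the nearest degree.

≈ lat 55°, lon 39°

Write both endpoints as unit vectors p₁, p₂ with components (cos φ cos λ, cos φ sin λ, sin φ).
The central angle between the endpoints is δ = arccos(p₁·p₂) ≈ 2.490 rad (142.7°). The total great-circle distance is δ·R ≈ 2.490 × 3440 ≈ 8565 nmi, so the target fraction is f = 2800/8565 ≈ 0.327.
Interpolate at f ≈ 0.327 with slerp weights a = sin((1−f)δ)/sin δ ≈ 1.639, b = sin(fδ)/sin δ ≈ 1.198.
p = a·p₁ + b·p₂ ≈ (0.451, 0.361, 0.817); φ = arcsin(p_z) ≈ 54.74°, λ = atan2(p_y, p_x) ≈ 38.65°.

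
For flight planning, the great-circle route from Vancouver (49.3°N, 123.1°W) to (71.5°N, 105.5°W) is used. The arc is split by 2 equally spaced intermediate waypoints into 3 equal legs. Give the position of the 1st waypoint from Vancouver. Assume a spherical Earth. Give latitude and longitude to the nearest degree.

≈ (57°N, 120°W)

Write both endpoints as unit vectors p₁, p₂ with components (cos φ cos λ, cos φ sin λ, sin φ).
The central angle between the endpoints is δ = arccos(p₁·p₂) ≈ 0.412 rad (23.6°).
Interpolate at f = 1/3 with slerp weights a = sin((1−f)δ)/sin δ ≈ 0.677, b = sin(fδ)/sin δ ≈ 0.342.
p = a·p₁ + b·p₂ ≈ (-0.270, -0.475, 0.838); φ = arcsin(p_z) ≈ 56.90°, λ = atan2(p_y, p_x) ≈ -119.66°.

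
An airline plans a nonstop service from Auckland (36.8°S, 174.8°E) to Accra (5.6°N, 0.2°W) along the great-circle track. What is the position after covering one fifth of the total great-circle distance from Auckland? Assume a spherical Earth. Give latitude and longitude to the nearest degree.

Write both endpoints as unit vectors p₁, p₂ with components (cos φ cos λ, cos φ sin λ, sin φ).
The central angle between the endpoints is δ = arccos(p₁·p₂) ≈ 2.591 rad (148.5°).
Interpolate at f = 1/5 with slerp weights a = sin((1−f)δ)/sin δ ≈ 1.676, b = sin(fδ)/sin δ ≈ 0.947.
p = a·p₁ + b·p₂ ≈ (-0.394, 0.118, -0.912); φ = arcsin(p_z) ≈ -65.72°, λ = atan2(p_y, p_x) ≈ 163.28°.

≈ (66°S, 163°E)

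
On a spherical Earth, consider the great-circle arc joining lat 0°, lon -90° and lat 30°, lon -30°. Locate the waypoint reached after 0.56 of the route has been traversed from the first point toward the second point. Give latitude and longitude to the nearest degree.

Write both endpoints as unit vectors p₁, p₂ with components (cos φ cos λ, cos φ sin λ, sin φ).
The central angle between the endpoints is δ = arccos(p₁·p₂) ≈ 1.123 rad (64.3°).
Interpolate at f = 0.56 with slerp weights a = sin((1−f)δ)/sin δ ≈ 0.526, b = sin(fδ)/sin δ ≈ 0.653.
p = a·p₁ + b·p₂ ≈ (0.489, -0.809, 0.326); φ = arcsin(p_z) ≈ 19.04°, λ = atan2(p_y, p_x) ≈ -58.82°.

≈ lat 19°, lon -59°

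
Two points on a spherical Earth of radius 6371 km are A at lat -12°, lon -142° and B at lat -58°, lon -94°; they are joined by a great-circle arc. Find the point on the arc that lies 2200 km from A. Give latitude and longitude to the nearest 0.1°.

≈ lat -29.3°, lon -131.7°

Write both endpoints as unit vectors p₁, p₂ with components (cos φ cos λ, cos φ sin λ, sin φ).
The central angle between the endpoints is δ = arccos(p₁·p₂) ≈ 1.020 rad (58.5°). The total great-circle distance is δ·R ≈ 1.020 × 6371 ≈ 6500 km, so the target fraction is f = 2200/6500 ≈ 0.338.
Interpolate at f ≈ 0.338 with slerp weights a = sin((1−f)δ)/sin δ ≈ 0.733, b = sin(fδ)/sin δ ≈ 0.397.
p = a·p₁ + b·p₂ ≈ (-0.580, -0.651, -0.489); φ = arcsin(p_z) ≈ -29.29°, λ = atan2(p_y, p_x) ≈ -131.67°.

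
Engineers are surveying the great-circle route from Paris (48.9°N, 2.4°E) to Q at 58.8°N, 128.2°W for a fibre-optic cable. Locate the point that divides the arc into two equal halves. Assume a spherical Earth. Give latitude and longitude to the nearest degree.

Write both endpoints as unit vectors p₁, p₂ with components (cos φ cos λ, cos φ sin λ, sin φ).
The central angle between the endpoints is δ = arccos(p₁·p₂) ≈ 1.134 rad (65.0°).
Interpolate at f = 1/2 with slerp weights a = sin((1−f)δ)/sin δ ≈ 0.593, b = sin(fδ)/sin δ ≈ 0.593.
p = a·p₁ + b·p₂ ≈ (0.199, -0.225, 0.954); φ = arcsin(p_z) ≈ 72.50°, λ = atan2(p_y, p_x) ≈ -48.45°.

≈ 73°N, 48°W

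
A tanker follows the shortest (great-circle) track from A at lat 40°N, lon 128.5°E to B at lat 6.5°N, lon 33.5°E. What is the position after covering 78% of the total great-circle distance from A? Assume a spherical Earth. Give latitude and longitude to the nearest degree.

Convert each endpoint to a unit vector on the sphere (x = cos φ cos λ, y = cos φ sin λ, z = sin φ).
The central angle between the endpoints is δ = arccos(p₁·p₂) ≈ 1.564 rad (89.6°).
Interpolate at f = 0.78 with slerp weights a = sin((1−f)δ)/sin δ ≈ 0.337, b = sin(fδ)/sin δ ≈ 0.939.
p = a·p₁ + b·p₂ ≈ (0.617, 0.717, 0.323); φ = arcsin(p_z) ≈ 18.86°, λ = atan2(p_y, p_x) ≈ 49.29°.

≈ lat 19°N, lon 49°E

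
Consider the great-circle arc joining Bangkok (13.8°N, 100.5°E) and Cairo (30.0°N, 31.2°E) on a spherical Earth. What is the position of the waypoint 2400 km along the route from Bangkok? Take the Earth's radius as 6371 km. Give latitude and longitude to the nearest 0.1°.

≈ (22.6°N, 79.7°E)

Convert each endpoint to a unit vector on the sphere (x = cos φ cos λ, y = cos φ sin λ, z = sin φ).
The central angle between the endpoints is δ = arccos(p₁·p₂) ≈ 1.141 rad (65.4°). The total great-circle distance is δ·R ≈ 1.141 × 6371 ≈ 7270 km, so the target fraction is f = 2400/7270 ≈ 0.330.
Interpolate at f ≈ 0.330 with slerp weights a = sin((1−f)δ)/sin δ ≈ 0.761, b = sin(fδ)/sin δ ≈ 0.405.
p = a·p₁ + b·p₂ ≈ (0.165, 0.909, 0.384); φ = arcsin(p_z) ≈ 22.58°, λ = atan2(p_y, p_x) ≈ 79.71°.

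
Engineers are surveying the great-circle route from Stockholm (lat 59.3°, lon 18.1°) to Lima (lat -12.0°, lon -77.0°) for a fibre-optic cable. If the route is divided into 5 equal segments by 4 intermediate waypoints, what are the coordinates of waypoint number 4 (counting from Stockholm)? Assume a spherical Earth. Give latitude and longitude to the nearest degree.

≈ lat 6°, lon -66°

Convert each endpoint to a unit vector on the sphere (x = cos φ cos λ, y = cos φ sin λ, z = sin φ).
The central angle between the endpoints is δ = arccos(p₁·p₂) ≈ 1.796 rad (102.9°).
Interpolate at f = 4/5 with slerp weights a = sin((1−f)δ)/sin δ ≈ 0.361, b = sin(fδ)/sin δ ≈ 1.017.
p = a·p₁ + b·p₂ ≈ (0.399, -0.912, 0.099); φ = arcsin(p_z) ≈ 5.66°, λ = atan2(p_y, p_x) ≈ -66.38°.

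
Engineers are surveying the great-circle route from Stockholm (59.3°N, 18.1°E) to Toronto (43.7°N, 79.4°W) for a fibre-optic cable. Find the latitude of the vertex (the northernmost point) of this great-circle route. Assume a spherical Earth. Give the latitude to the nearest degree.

The great circle lies in the plane with unit normal n̂ = (p₁ × p₂)/|p₁ × p₂|.
Here n̂_z ≈ -0.437; the vertex latitude is φ_max = arccos|n̂_z| ≈ 64.1°.

≈ 64°N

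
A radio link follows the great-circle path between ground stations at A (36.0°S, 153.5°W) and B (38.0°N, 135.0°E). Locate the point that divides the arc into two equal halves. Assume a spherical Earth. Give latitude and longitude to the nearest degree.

≈ (1°N, 171°E)

Convert each endpoint to a unit vector on the sphere (x = cos φ cos λ, y = cos φ sin λ, z = sin φ).
The central angle between the endpoints is δ = arccos(p₁·p₂) ≈ 1.731 rad (99.2°).
Interpolate at f = 1/2 with slerp weights a = sin((1−f)δ)/sin δ ≈ 0.771, b = sin(fδ)/sin δ ≈ 0.771.
p = a·p₁ + b·p₂ ≈ (-0.988, 0.151, 0.022); φ = arcsin(p_z) ≈ 1.23°, λ = atan2(p_y, p_x) ≈ 171.29°.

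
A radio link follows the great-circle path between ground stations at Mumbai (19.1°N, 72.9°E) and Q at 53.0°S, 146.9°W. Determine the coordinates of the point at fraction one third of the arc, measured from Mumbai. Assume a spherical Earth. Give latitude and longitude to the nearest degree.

≈ 19°S, 97°E

Write both endpoints as unit vectors p₁, p₂ with components (cos φ cos λ, cos φ sin λ, sin φ).
The central angle between the endpoints is δ = arccos(p₁·p₂) ≈ 2.344 rad (134.3°).
Interpolate at f = 1/3 with slerp weights a = sin((1−f)δ)/sin δ ≈ 1.397, b = sin(fδ)/sin δ ≈ 0.984.
p = a·p₁ + b·p₂ ≈ (-0.108, 0.938, -0.329); φ = arcsin(p_z) ≈ -19.18°, λ = atan2(p_y, p_x) ≈ 96.55°.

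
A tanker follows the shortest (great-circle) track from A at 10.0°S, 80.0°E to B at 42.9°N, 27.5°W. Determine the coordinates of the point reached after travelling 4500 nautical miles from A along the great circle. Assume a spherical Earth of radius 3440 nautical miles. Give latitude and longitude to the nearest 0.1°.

Write both endpoints as unit vectors p₁, p₂ with components (cos φ cos λ, cos φ sin λ, sin φ).
The central angle between the endpoints is δ = arccos(p₁·p₂) ≈ 1.913 rad (109.6°). The total great-circle distance is δ·R ≈ 1.913 × 3440 ≈ 6579 nmi, so the target fraction is f = 4500/6579 ≈ 0.684.
Interpolate at f ≈ 0.684 with slerp weights a = sin((1−f)δ)/sin δ ≈ 0.603, b = sin(fδ)/sin δ ≈ 1.025.
p = a·p₁ + b·p₂ ≈ (0.769, 0.238, 0.593); φ = arcsin(p_z) ≈ 36.37°, λ = atan2(p_y, p_x) ≈ 17.21°.

≈ 36.4°N, 17.2°E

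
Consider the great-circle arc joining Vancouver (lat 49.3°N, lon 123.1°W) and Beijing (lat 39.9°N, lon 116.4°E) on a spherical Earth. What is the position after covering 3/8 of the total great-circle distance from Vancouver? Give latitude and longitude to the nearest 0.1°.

≈ lat 63.5°N, lon 170.1°W

Convert each endpoint to a unit vector on the sphere (x = cos φ cos λ, y = cos φ sin λ, z = sin φ).
The central angle between the endpoints is δ = arccos(p₁·p₂) ≈ 1.336 rad (76.6°).
Interpolate at f = 3/8 with slerp weights a = sin((1−f)δ)/sin δ ≈ 0.762, b = sin(fδ)/sin δ ≈ 0.494.
p = a·p₁ + b·p₂ ≈ (-0.440, -0.077, 0.895); φ = arcsin(p_z) ≈ 63.47°, λ = atan2(p_y, p_x) ≈ -170.07°.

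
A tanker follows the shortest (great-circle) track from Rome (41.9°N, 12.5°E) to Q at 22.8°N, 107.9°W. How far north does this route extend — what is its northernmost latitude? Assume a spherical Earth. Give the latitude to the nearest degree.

The great circle lies in the plane with unit normal n̂ = (p₁ × p₂)/|p₁ × p₂|.
Here n̂_z ≈ -0.594; the vertex latitude is φ_max = arccos|n̂_z| ≈ 53.5°.
Check via Clairaut: cos φ_max = |cos φ₁| · sin C = cos(41.9°)·sin(53.0°) ≈ 0.594, again giving ≈ 53.5°.

≈ 54°N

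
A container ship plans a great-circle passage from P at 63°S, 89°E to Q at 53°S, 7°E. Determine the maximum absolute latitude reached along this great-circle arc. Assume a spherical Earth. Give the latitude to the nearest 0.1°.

The great circle lies in the plane with unit normal n̂ = (p₁ × p₂)/|p₁ × p₂|.
Here n̂_z ≈ -0.409; the vertex latitude is φ_max = arccos|n̂_z| ≈ 65.9°.

≈ 65.9°S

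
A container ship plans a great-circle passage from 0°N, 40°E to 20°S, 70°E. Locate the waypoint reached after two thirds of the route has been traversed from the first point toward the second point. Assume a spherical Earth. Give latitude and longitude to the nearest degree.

Write both endpoints as unit vectors p₁, p₂ with components (cos φ cos λ, cos φ sin λ, sin φ).
The central angle between the endpoints is δ = arccos(p₁·p₂) ≈ 0.620 rad (35.5°).
Interpolate at f = 2/3 with slerp weights a = sin((1−f)δ)/sin δ ≈ 0.353, b = sin(fδ)/sin δ ≈ 0.691.
p = a·p₁ + b·p₂ ≈ (0.493, 0.837, -0.236); φ = arcsin(p_z) ≈ -13.68°, λ = atan2(p_y, p_x) ≈ 59.53°.

≈ 14°S, 60°E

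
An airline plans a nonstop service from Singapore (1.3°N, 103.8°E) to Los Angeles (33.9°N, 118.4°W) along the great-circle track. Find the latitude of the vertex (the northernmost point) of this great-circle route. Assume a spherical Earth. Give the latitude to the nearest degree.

The great circle lies in the plane with unit normal n̂ = (p₁ × p₂)/|p₁ × p₂|.
Here n̂_z ≈ +0.698; the vertex latitude is φ_max = arccos|n̂_z| ≈ 45.7°.
Check via Clairaut: cos φ_max = |cos φ₁| · sin C = cos(1.3°)·sin(44.3°) ≈ 0.698, again giving ≈ 45.7°.

≈ 46°N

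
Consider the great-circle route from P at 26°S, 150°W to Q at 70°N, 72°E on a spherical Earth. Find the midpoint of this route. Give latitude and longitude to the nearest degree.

≈ 36°N, 170°W

Write both endpoints as unit vectors p₁, p₂ with components (cos φ cos λ, cos φ sin λ, sin φ).
The central angle between the endpoints is δ = arccos(p₁·p₂) ≈ 2.266 rad (129.8°).
Interpolate at f = 1/2 with slerp weights a = sin((1−f)δ)/sin δ ≈ 1.179, b = sin(fδ)/sin δ ≈ 1.179.
p = a·p₁ + b·p₂ ≈ (-0.793, -0.146, 0.591); φ = arcsin(p_z) ≈ 36.24°, λ = atan2(p_y, p_x) ≈ -169.55°.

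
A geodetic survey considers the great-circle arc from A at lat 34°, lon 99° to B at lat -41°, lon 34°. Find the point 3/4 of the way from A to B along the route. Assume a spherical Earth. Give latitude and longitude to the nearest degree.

≈ lat -23°, lon 54°

The haversine formula gives a central angle δ ≈ 1.673 rad (95.9°) between the endpoints.
Interpolate at f = 3/4 with slerp weights a = sin((1−f)δ)/sin δ ≈ 0.408, b = sin(fδ)/sin δ ≈ 0.956.
p = a·p₁ + b·p₂ ≈ (0.545, 0.738, -0.399); φ = arcsin(p_z) ≈ -23.49°, λ = atan2(p_y, p_x) ≈ 53.55°.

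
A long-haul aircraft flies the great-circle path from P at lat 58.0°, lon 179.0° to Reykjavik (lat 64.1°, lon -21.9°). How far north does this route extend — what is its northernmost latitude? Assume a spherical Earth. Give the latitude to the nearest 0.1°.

The great circle lies in the plane with unit normal n̂ = (p₁ × p₂)/|p₁ × p₂|.
Here n̂_z ≈ +0.099; the vertex latitude is φ_max = arccos|n̂_z| ≈ 84.3°.
Check via Clairaut: cos φ_max = |cos φ₁| · sin C = cos(58.0°)·sin(10.7°) ≈ 0.099, again giving ≈ 84.3°.

≈ 84.3°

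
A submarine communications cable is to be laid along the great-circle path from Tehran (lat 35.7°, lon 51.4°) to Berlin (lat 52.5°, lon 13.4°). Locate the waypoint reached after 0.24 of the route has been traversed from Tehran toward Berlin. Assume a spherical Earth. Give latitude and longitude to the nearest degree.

≈ lat 41°, lon 44°

Convert each endpoint to a unit vector on the sphere (x = cos φ cos λ, y = cos φ sin λ, z = sin φ).
The central angle between the endpoints is δ = arccos(p₁·p₂) ≈ 0.550 rad (31.5°).
Interpolate at f = 0.24 with slerp weights a = sin((1−f)δ)/sin δ ≈ 0.777, b = sin(fδ)/sin δ ≈ 0.252.
p = a·p₁ + b·p₂ ≈ (0.543, 0.528, 0.653); φ = arcsin(p_z) ≈ 40.77°, λ = atan2(p_y, p_x) ≈ 44.24°.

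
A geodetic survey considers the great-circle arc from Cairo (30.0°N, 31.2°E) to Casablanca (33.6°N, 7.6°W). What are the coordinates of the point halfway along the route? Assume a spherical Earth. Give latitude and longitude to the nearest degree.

The haversine formula gives a central angle δ ≈ 0.576 rad (33.0°) between the endpoints.
Interpolate at f = 1/2 with slerp weights a = sin((1−f)δ)/sin δ ≈ 0.521, b = sin(fδ)/sin δ ≈ 0.521.
p = a·p₁ + b·p₂ ≈ (0.817, 0.176, 0.549); φ = arcsin(p_z) ≈ 33.32°, λ = atan2(p_y, p_x) ≈ 12.19°.

≈ 33°N, 12°E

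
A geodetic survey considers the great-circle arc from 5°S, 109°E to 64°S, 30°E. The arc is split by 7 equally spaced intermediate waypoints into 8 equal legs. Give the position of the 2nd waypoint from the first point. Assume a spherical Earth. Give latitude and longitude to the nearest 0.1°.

Convert each endpoint to a unit vector on the sphere (x = cos φ cos λ, y = cos φ sin λ, z = sin φ).
The central angle between the endpoints is δ = arccos(p₁·p₂) ≈ 1.408 rad (80.7°).
Interpolate at f = 2/8 with slerp weights a = sin((1−f)δ)/sin δ ≈ 0.882, b = sin(fδ)/sin δ ≈ 0.349.
p = a·p₁ + b·p₂ ≈ (-0.153, 0.908, -0.391); φ = arcsin(p_z) ≈ -23.02°, λ = atan2(p_y, p_x) ≈ 99.60°.

≈ 23.0°S, 99.6°E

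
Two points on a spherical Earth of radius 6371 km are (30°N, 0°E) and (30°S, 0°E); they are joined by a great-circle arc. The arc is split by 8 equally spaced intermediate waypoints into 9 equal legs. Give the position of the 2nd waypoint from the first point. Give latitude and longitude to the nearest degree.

≈ (17°N, 0°E)

Write both endpoints as unit vectors p₁, p₂ with components (cos φ cos λ, cos φ sin λ, sin φ).
The central angle between the endpoints is δ = arccos(p₁·p₂) ≈ 1.047 rad (60.0°).
Interpolate at f = 2/9 with slerp weights a = sin((1−f)δ)/sin δ ≈ 0.840, b = sin(fδ)/sin δ ≈ 0.266.
p = a·p₁ + b·p₂ ≈ (0.958, 0.000, 0.287); φ = arcsin(p_z) ≈ 16.67°, λ = atan2(p_y, p_x) ≈ 0.00°.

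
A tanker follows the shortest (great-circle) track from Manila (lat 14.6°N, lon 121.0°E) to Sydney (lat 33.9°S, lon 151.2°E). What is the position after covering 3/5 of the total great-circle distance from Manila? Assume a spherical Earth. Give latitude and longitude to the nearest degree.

≈ lat 15°S, lon 138°E

Convert each endpoint to a unit vector on the sphere (x = cos φ cos λ, y = cos φ sin λ, z = sin φ).
The central angle between the endpoints is δ = arccos(p₁·p₂) ≈ 0.984 rad (56.4°).
Interpolate at f = 3/5 with slerp weights a = sin((1−f)δ)/sin δ ≈ 0.461, b = sin(fδ)/sin δ ≈ 0.669.
p = a·p₁ + b·p₂ ≈ (-0.716, 0.649, -0.257); φ = arcsin(p_z) ≈ -14.88°, λ = atan2(p_y, p_x) ≈ 137.79°.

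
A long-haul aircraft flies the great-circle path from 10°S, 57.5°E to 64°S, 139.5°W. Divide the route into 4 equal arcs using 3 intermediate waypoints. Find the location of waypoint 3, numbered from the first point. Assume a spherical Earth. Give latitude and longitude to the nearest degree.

≈ 82°S, 137°E

Write both endpoints as unit vectors p₁, p₂ with components (cos φ cos λ, cos φ sin λ, sin φ).
The central angle between the endpoints is δ = arccos(p₁·p₂) ≈ 1.830 rad (104.9°).
Interpolate at f = 3/4 with slerp weights a = sin((1−f)δ)/sin δ ≈ 0.457, b = sin(fδ)/sin δ ≈ 1.014.
p = a·p₁ + b·p₂ ≈ (-0.096, 0.091, -0.991); φ = arcsin(p_z) ≈ -82.39°, λ = atan2(p_y, p_x) ≈ 136.66°.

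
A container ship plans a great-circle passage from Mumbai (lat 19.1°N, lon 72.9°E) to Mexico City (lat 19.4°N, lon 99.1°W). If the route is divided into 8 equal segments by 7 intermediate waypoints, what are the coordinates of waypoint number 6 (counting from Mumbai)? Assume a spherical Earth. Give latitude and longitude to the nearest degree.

≈ lat 53°N, lon 88°W

Convert each endpoint to a unit vector on the sphere (x = cos φ cos λ, y = cos φ sin λ, z = sin φ).
The central angle between the endpoints is δ = arccos(p₁·p₂) ≈ 2.456 rad (140.7°).
Interpolate at f = 6/8 with slerp weights a = sin((1−f)δ)/sin δ ≈ 0.910, b = sin(fδ)/sin δ ≈ 1.521.
p = a·p₁ + b·p₂ ≈ (0.026, -0.595, 0.803); φ = arcsin(p_z) ≈ 53.42°, λ = atan2(p_y, p_x) ≈ -87.52°.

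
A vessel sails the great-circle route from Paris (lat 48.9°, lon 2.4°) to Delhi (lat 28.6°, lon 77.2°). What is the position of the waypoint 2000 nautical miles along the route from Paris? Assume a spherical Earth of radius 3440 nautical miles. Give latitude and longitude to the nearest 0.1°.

≈ lat 43.6°, lon 50.8°

Write both endpoints as unit vectors p₁, p₂ with components (cos φ cos λ, cos φ sin λ, sin φ).
The central angle between the endpoints is δ = arccos(p₁·p₂) ≈ 1.033 rad (59.2°). The total great-circle distance is δ·R ≈ 1.033 × 3440 ≈ 3554 nmi, so the target fraction is f = 2000/3554 ≈ 0.563.
Interpolate at f ≈ 0.563 with slerp weights a = sin((1−f)δ)/sin δ ≈ 0.508, b = sin(fδ)/sin δ ≈ 0.639.
p = a·p₁ + b·p₂ ≈ (0.458, 0.561, 0.689); φ = arcsin(p_z) ≈ 43.56°, λ = atan2(p_y, p_x) ≈ 50.78°.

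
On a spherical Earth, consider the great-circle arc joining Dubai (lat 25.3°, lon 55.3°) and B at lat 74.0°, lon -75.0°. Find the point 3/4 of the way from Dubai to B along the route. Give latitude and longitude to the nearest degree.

Convert each endpoint to a unit vector on the sphere (x = cos φ cos λ, y = cos φ sin λ, z = sin φ).
The central angle between the endpoints is δ = arccos(p₁·p₂) ≈ 1.319 rad (75.5°).
Interpolate at f = 3/4 with slerp weights a = sin((1−f)δ)/sin δ ≈ 0.334, b = sin(fδ)/sin δ ≈ 0.863.
p = a·p₁ + b·p₂ ≈ (0.234, 0.019, 0.972); φ = arcsin(p_z) ≈ 76.45°, λ = atan2(p_y, p_x) ≈ 4.59°.

≈ lat 76°, lon 5°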